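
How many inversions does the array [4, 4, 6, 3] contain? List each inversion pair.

Finding inversions in [4, 4, 6, 3]:

(0, 3): arr[0]=4 > arr[3]=3
(1, 3): arr[1]=4 > arr[3]=3
(2, 3): arr[2]=6 > arr[3]=3

Total inversions: 3

The array has 3 inversion(s): (0,3), (1,3), (2,3). Each pair (i,j) satisfies i < j and arr[i] > arr[j].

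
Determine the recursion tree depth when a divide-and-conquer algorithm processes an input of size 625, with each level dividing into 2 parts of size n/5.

For divide and conquer with division factor 5:

Problem sizes at each level:
Level 0: 625
Level 1: 125
Level 2: 25
Level 3: 5
Level 4: 1

The root is level 0 and the size-1 base case is level 4 (the tree spans levels 0 through 4, i.e. 5 levels counting the root), so the depth is the number of divisions: log_5(625) = 4

The recursion tree depth is log_5(625) = 4. At each level, the problem size is divided by 5, so it takes 4 divisions to reduce to a base case of size 1. The algorithm makes 2 recursive calls at each level.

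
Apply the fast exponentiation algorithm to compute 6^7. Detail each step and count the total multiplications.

Computing 6^7 by squaring (build up from 6^1; each line after the first costs one multiplication):

6^1 = 6
6^2 = (6^1)^2 = 6^2 = 36
6^3 = 6 * 6^2 = 6 * 36 = 216
6^6 = (6^3)^2 = 216^2 = 46656
6^7 = 6 * 6^6 = 6 * 46656 = 279936

Result: 279936
Multiplications needed: 4 (4 lines after 6^1)

6^7 = 279936. Using exponentiation by squaring, this requires 4 multiplications. The key idea: if the exponent is even, square the half-power; if odd, multiply by the base once.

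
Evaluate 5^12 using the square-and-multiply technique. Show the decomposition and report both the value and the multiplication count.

Computing 5^12 by squaring (build up from 5^1; each line after the first costs one multiplication):

5^1 = 5
5^2 = (5^1)^2 = 5^2 = 25
5^3 = 5 * 5^2 = 5 * 25 = 125
5^6 = (5^3)^2 = 125^2 = 15625
5^12 = (5^6)^2 = 15625^2 = 244140625

Result: 244140625
Multiplications needed: 4 (4 lines after 5^1)

5^12 = 244140625. Using exponentiation by squaring, this requires 4 multiplications. The key idea: if the exponent is even, square the half-power; if odd, multiply by the base once.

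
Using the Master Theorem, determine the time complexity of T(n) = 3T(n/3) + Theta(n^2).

Master Theorem for T(n) = 3T(n/3) + O(n^2):

a = 3, b = 3, c = 2
log_b(a) = log_3(3) = 1.0000

Case 3: c = 2 > log_3(3) = 1.0000
T(n) = O(n^2) = O(n^2)

For T(n) = 3T(n/3) + O(n^2): log_3(3) = 1.0000. This is Case 3 of the Master Theorem (c > log_b(a), work dominated by root), giving O(n^2).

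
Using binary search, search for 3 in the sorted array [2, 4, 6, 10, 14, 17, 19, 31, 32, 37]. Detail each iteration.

Binary search for 3 in [2, 4, 6, 10, 14, 17, 19, 31, 32, 37]:

lo=0, hi=9, mid=4, arr[mid]=14 -> 14 > 3, search left half
lo=0, hi=3, mid=1, arr[mid]=4 -> 4 > 3, search left half
lo=0, hi=0, mid=0, arr[mid]=2 -> 2 < 3, search right half
lo=1 > hi=0, target 3 not found

Binary search determines that 3 is not in the array after 3 comparisons. The search space was exhausted without finding the target.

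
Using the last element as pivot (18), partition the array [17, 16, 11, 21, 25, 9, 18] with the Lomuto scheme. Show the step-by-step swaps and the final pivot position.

Lomuto partition with pivot = 18:

Initial array: [17, 16, 11, 21, 25, 9, 18]

arr[0]=17 <= 18: swap with position 0, array becomes [17, 16, 11, 21, 25, 9, 18]
arr[1]=16 <= 18: swap with position 1, array becomes [17, 16, 11, 21, 25, 9, 18]
arr[2]=11 <= 18: swap with position 2, array becomes [17, 16, 11, 21, 25, 9, 18]
arr[3]=21 > 18: no swap
arr[4]=25 > 18: no swap
arr[5]=9 <= 18: swap with position 3, array becomes [17, 16, 11, 9, 25, 21, 18]

Place pivot at position 4: [17, 16, 11, 9, 18, 21, 25]
Pivot position: 4

After partitioning with pivot 18, the array becomes [17, 16, 11, 9, 18, 21, 25]. The pivot is placed at index 4. All elements to the left of the pivot are <= 18, and all elements to the right are > 18.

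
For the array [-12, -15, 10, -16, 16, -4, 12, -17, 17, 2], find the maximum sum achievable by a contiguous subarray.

Using Kadane's algorithm on [-12, -15, 10, -16, 16, -4, 12, -17, 17, 2]:

Scanning through the array:
Position 1 (value -15): max_ending_here = -15, max_so_far = -12
Position 2 (value 10): max_ending_here = 10, max_so_far = 10
Position 3 (value -16): max_ending_here = -6, max_so_far = 10
Position 4 (value 16): max_ending_here = 16, max_so_far = 16
Position 5 (value -4): max_ending_here = 12, max_so_far = 16
Position 6 (value 12): max_ending_here = 24, max_so_far = 24
Position 7 (value -17): max_ending_here = 7, max_so_far = 24
Position 8 (value 17): max_ending_here = 24, max_so_far = 24
Position 9 (value 2): max_ending_here = 26, max_so_far = 26

Maximum subarray: [16, -4, 12, -17, 17, 2]
Maximum sum: 26

The maximum subarray is [16, -4, 12, -17, 17, 2] with sum 26. This subarray runs from index 4 to index 9.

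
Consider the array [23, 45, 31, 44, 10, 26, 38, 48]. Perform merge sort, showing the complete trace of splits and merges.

Merge sort trace:

Split: [23, 45, 31, 44, 10, 26, 38, 48] -> [23, 45, 31, 44] and [10, 26, 38, 48]
  Split: [23, 45, 31, 44] -> [23, 45] and [31, 44]
    Split: [23, 45] -> [23] and [45]
    Merge: [23] + [45] -> [23, 45]
    Split: [31, 44] -> [31] and [44]
    Merge: [31] + [44] -> [31, 44]
  Merge: [23, 45] + [31, 44] -> [23, 31, 44, 45]
  Split: [10, 26, 38, 48] -> [10, 26] and [38, 48]
    Split: [10, 26] -> [10] and [26]
    Merge: [10] + [26] -> [10, 26]
    Split: [38, 48] -> [38] and [48]
    Merge: [38] + [48] -> [38, 48]
  Merge: [10, 26] + [38, 48] -> [10, 26, 38, 48]
Merge: [23, 31, 44, 45] + [10, 26, 38, 48] -> [10, 23, 26, 31, 38, 44, 45, 48]

Final sorted array: [10, 23, 26, 31, 38, 44, 45, 48]

The merge sort proceeds by recursively splitting the array and merging sorted halves.
After all merges, the sorted array is [10, 23, 26, 31, 38, 44, 45, 48].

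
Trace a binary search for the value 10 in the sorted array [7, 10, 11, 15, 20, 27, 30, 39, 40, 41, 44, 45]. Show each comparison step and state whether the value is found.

Binary search for 10 in [7, 10, 11, 15, 20, 27, 30, 39, 40, 41, 44, 45]:

lo=0, hi=11, mid=5, arr[mid]=27 -> 27 > 10, search left half
lo=0, hi=4, mid=2, arr[mid]=11 -> 11 > 10, search left half
lo=0, hi=1, mid=0, arr[mid]=7 -> 7 < 10, search right half
lo=1, hi=1, mid=1, arr[mid]=10 -> Found target at index 1!

Binary search finds 10 at index 1 after 4 comparisons. The search repeatedly halves the search space by comparing with the middle element.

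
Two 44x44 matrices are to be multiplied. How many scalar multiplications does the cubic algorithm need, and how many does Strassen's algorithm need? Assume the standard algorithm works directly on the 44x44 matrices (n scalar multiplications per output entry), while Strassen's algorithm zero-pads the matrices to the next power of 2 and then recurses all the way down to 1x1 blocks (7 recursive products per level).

Matrix multiplication for 44x44 matrices:

Strassen's algorithm requires power-of-2 dimensions. Pad 44x44 to 64x64 (next power of 2).

Standard algorithm: 44^3 = 85184 multiplications
Strassen's algorithm: 7^(log2(64)) = 7^6 = 117649 multiplications
Difference: 85184 - 117649 = -32465 (Strassen uses MORE here due to padding overhead — for small or just-over-power-of-2 n, padding can outweigh the per-level savings)

Standard: 85184 multiplications (44^3). Strassen: 117649 multiplications (7^6, after padding to 64x64). Strassen reduces 8 recursive multiplications to 7 at each level.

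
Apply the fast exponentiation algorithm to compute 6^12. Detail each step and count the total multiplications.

Computing 6^12 by squaring (build up from 6^1; each line after the first costs one multiplication):

6^1 = 6
6^2 = (6^1)^2 = 6^2 = 36
6^3 = 6 * 6^2 = 6 * 36 = 216
6^6 = (6^3)^2 = 216^2 = 46656
6^12 = (6^6)^2 = 46656^2 = 2176782336

Result: 2176782336
Multiplications needed: 4 (4 lines after 6^1)

6^12 = 2176782336. Using exponentiation by squaring, this requires 4 multiplications. The key idea: if the exponent is even, square the half-power; if odd, multiply by the base once.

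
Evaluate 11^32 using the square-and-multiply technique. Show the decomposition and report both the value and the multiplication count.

Computing 11^32 by squaring (build up from 11^1; each line after the first costs one multiplication):

11^1 = 11
11^2 = (11^1)^2 = 11^2 = 121
11^4 = (11^2)^2 = 121^2 = 14641
11^8 = (11^4)^2 = 14641^2 = 214358881
11^16 = (11^8)^2 = 214358881^2 = 45949729863572161
11^32 = (11^16)^2 = 45949729863572161^2 = 2111377674535255285545615254209921

Result: 2111377674535255285545615254209921
Multiplications needed: 5 (5 lines after 11^1)

11^32 = 2111377674535255285545615254209921. Using exponentiation by squaring, this requires 5 multiplications. The key idea: if the exponent is even, square the half-power; if odd, multiply by the base once.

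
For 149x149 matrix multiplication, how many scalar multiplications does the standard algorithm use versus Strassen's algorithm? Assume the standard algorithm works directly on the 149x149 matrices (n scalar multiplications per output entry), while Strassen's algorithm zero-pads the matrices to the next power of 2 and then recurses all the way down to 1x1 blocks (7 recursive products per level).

Matrix multiplication for 149x149 matrices:

Strassen's algorithm requires power-of-2 dimensions. Pad 149x149 to 256x256 (next power of 2).

Standard algorithm: 149^3 = 3307949 multiplications
Strassen's algorithm: 7^(log2(256)) = 7^8 = 5764801 multiplications
Difference: 3307949 - 5764801 = -2456852 (Strassen uses MORE here due to padding overhead — for small or just-over-power-of-2 n, padding can outweigh the per-level savings)

Standard: 3307949 multiplications (149^3). Strassen: 5764801 multiplications (7^8, after padding to 256x256). Strassen reduces 8 recursive multiplications to 7 at each level.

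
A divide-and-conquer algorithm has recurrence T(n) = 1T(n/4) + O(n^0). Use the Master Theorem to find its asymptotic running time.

Master Theorem for T(n) = 1T(n/4) + O(n^0):

a = 1, b = 4, c = 0
log_b(a) = log_4(1) = 0.0000

Case 2: c = 0 = log_4(1) = 0.0000
T(n) = O(n^0 log n) = O(log n)

For T(n) = 1T(n/4) + O(n^0): log_4(1) = 0.0000. This is Case 2 of the Master Theorem (c = log_b(a), equal work at all levels), giving O(log n).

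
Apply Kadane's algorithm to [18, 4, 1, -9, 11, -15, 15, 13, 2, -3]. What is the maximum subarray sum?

Using Kadane's algorithm on [18, 4, 1, -9, 11, -15, 15, 13, 2, -3]:

Scanning through the array:
Position 1 (value 4): max_ending_here = 22, max_so_far = 22
Position 2 (value 1): max_ending_here = 23, max_so_far = 23
Position 3 (value -9): max_ending_here = 14, max_so_far = 23
Position 4 (value 11): max_ending_here = 25, max_so_far = 25
Position 5 (value -15): max_ending_here = 10, max_so_far = 25
Position 6 (value 15): max_ending_here = 25, max_so_far = 25
Position 7 (value 13): max_ending_here = 38, max_so_far = 38
Position 8 (value 2): max_ending_here = 40, max_so_far = 40
Position 9 (value -3): max_ending_here = 37, max_so_far = 40

Maximum subarray: [18, 4, 1, -9, 11, -15, 15, 13, 2]
Maximum sum: 40

The maximum subarray is [18, 4, 1, -9, 11, -15, 15, 13, 2] with sum 40. This subarray runs from index 0 to index 8.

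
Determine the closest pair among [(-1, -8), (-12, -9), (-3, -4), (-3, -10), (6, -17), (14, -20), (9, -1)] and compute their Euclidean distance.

Computing all pairwise distances among 7 points:

d((-1, -8), (-12, -9)) = 11.0454
d((-1, -8), (-3, -4)) = 4.4721
d((-1, -8), (-3, -10)) = 2.8284 <-- minimum
d((-1, -8), (6, -17)) = 11.4018
d((-1, -8), (14, -20)) = 19.2094
d((-1, -8), (9, -1)) = 12.2066
d((-12, -9), (-3, -4)) = 10.2956
d((-12, -9), (-3, -10)) = 9.0554
d((-12, -9), (6, -17)) = 19.6977
d((-12, -9), (14, -20)) = 28.2312
d((-12, -9), (9, -1)) = 22.4722
d((-3, -4), (-3, -10)) = 6.0
d((-3, -4), (6, -17)) = 15.8114
d((-3, -4), (14, -20)) = 23.3452
d((-3, -4), (9, -1)) = 12.3693
d((-3, -10), (6, -17)) = 11.4018
d((-3, -10), (14, -20)) = 19.7231
d((-3, -10), (9, -1)) = 15.0
d((6, -17), (14, -20)) = 8.544
d((6, -17), (9, -1)) = 16.2788
d((14, -20), (9, -1)) = 19.6469

Closest pair: (-1, -8) and (-3, -10) with distance 2.8284

The closest pair is (-1, -8) and (-3, -10) with Euclidean distance 2.8284. For 7 points, brute-force pairwise comparison is shown above. For large n, the divide-and-conquer algorithm (sort by x, recurse on halves, check the dividing strip) achieves O(n log n).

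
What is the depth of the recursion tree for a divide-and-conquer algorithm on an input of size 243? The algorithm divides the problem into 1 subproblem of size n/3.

For divide and conquer with division factor 3:

Problem sizes at each level:
Level 0: 243
Level 1: 81
Level 2: 27
Level 3: 9
Level 4: 3
Level 5: 1

The root is level 0 and the size-1 base case is level 5 (the tree spans levels 0 through 5, i.e. 6 levels counting the root), so the depth is the number of divisions: log_3(243) = 5

The recursion tree depth is log_3(243) = 5. At each level, the problem size is divided by 3, so it takes 5 divisions to reduce to a base case of size 1. The algorithm makes 1 recursive call at each level.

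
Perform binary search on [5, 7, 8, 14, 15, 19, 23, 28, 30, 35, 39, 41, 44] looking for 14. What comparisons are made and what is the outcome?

Binary search for 14 in [5, 7, 8, 14, 15, 19, 23, 28, 30, 35, 39, 41, 44]:

lo=0, hi=12, mid=6, arr[mid]=23 -> 23 > 14, search left half
lo=0, hi=5, mid=2, arr[mid]=8 -> 8 < 14, search right half
lo=3, hi=5, mid=4, arr[mid]=15 -> 15 > 14, search left half
lo=3, hi=3, mid=3, arr[mid]=14 -> Found target at index 3!

Binary search finds 14 at index 3 after 4 comparisons. The search repeatedly halves the search space by comparing with the middle element.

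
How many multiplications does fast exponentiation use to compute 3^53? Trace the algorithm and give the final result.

Computing 3^53 by squaring (build up from 3^1; each line after the first costs one multiplication):

3^1 = 3
3^2 = (3^1)^2 = 3^2 = 9
3^3 = 3 * 3^2 = 3 * 9 = 27
3^6 = (3^3)^2 = 27^2 = 729
3^12 = (3^6)^2 = 729^2 = 531441
3^13 = 3 * 3^12 = 3 * 531441 = 1594323
3^26 = (3^13)^2 = 1594323^2 = 2541865828329
3^52 = (3^26)^2 = 2541865828329^2 = 6461081889226673298932241
3^53 = 3 * 3^52 = 3 * 6461081889226673298932241 = 19383245667680019896796723

Result: 19383245667680019896796723
Multiplications needed: 8 (8 lines after 3^1)

3^53 = 19383245667680019896796723. Using exponentiation by squaring, this requires 8 multiplications. The key idea: if the exponent is even, square the half-power; if odd, multiply by the base once.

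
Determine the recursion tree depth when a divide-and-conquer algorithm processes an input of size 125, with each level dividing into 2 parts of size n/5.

For divide and conquer with division factor 5:

Problem sizes at each level:
Level 0: 125
Level 1: 25
Level 2: 5
Level 3: 1

The root is level 0 and the size-1 base case is level 3 (the tree spans levels 0 through 3, i.e. 4 levels counting the root), so the depth is the number of divisions: log_5(125) = 3

The recursion tree depth is log_5(125) = 3. At each level, the problem size is divided by 5, so it takes 3 divisions to reduce to a base case of size 1. The algorithm makes 2 recursive calls at each level.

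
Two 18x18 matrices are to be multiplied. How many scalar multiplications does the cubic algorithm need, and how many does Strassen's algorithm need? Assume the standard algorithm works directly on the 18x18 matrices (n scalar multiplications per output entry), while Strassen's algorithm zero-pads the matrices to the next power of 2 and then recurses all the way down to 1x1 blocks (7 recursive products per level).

Matrix multiplication for 18x18 matrices:

Strassen's algorithm requires power-of-2 dimensions. Pad 18x18 to 32x32 (next power of 2).

Standard algorithm: 18^3 = 5832 multiplications
Strassen's algorithm: 7^(log2(32)) = 7^5 = 16807 multiplications
Difference: 5832 - 16807 = -10975 (Strassen uses MORE here due to padding overhead — for small or just-over-power-of-2 n, padding can outweigh the per-level savings)

Standard: 5832 multiplications (18^3). Strassen: 16807 multiplications (7^5, after padding to 32x32). Strassen reduces 8 recursive multiplications to 7 at each level.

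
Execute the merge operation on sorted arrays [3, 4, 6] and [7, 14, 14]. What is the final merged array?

Merging process:

Compare 3 vs 7: take 3 from left. Merged: [3]
Compare 4 vs 7: take 4 from left. Merged: [3, 4]
Compare 6 vs 7: take 6 from left. Merged: [3, 4, 6]
Append remaining from right: [7, 14, 14]. Merged: [3, 4, 6, 7, 14, 14]

Final merged array: [3, 4, 6, 7, 14, 14]
Total comparisons: 3

The merged array is [3, 4, 6, 7, 14, 14], requiring 3 comparisons. The merge step runs in O(n) time where n is the total number of elements.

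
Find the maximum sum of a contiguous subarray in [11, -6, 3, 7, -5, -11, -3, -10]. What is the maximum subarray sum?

Using Kadane's algorithm on [11, -6, 3, 7, -5, -11, -3, -10]:

Scanning through the array:
Position 1 (value -6): max_ending_here = 5, max_so_far = 11
Position 2 (value 3): max_ending_here = 8, max_so_far = 11
Position 3 (value 7): max_ending_here = 15, max_so_far = 15
Position 4 (value -5): max_ending_here = 10, max_so_far = 15
Position 5 (value -11): max_ending_here = -1, max_so_far = 15
Position 6 (value -3): max_ending_here = -3, max_so_far = 15
Position 7 (value -10): max_ending_here = -10, max_so_far = 15

Maximum subarray: [11, -6, 3, 7]
Maximum sum: 15

The maximum subarray is [11, -6, 3, 7] with sum 15. This subarray runs from index 0 to index 3.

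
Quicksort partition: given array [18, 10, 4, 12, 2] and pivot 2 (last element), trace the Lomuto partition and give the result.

Lomuto partition with pivot = 2:

Initial array: [18, 10, 4, 12, 2]

arr[0]=18 > 2: no swap
arr[1]=10 > 2: no swap
arr[2]=4 > 2: no swap
arr[3]=12 > 2: no swap

Place pivot at position 0: [2, 10, 4, 12, 18]
Pivot position: 0

After partitioning with pivot 2, the array becomes [2, 10, 4, 12, 18]. The pivot is placed at index 0. All elements to the left of the pivot are <= 2, and all elements to the right are > 2.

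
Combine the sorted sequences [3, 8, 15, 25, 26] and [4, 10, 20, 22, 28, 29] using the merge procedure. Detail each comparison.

Merging process:

Compare 3 vs 4: take 3 from left. Merged: [3]
Compare 8 vs 4: take 4 from right. Merged: [3, 4]
Compare 8 vs 10: take 8 from left. Merged: [3, 4, 8]
Compare 15 vs 10: take 10 from right. Merged: [3, 4, 8, 10]
Compare 15 vs 20: take 15 from left. Merged: [3, 4, 8, 10, 15]
Compare 25 vs 20: take 20 from right. Merged: [3, 4, 8, 10, 15, 20]
Compare 25 vs 22: take 22 from right. Merged: [3, 4, 8, 10, 15, 20, 22]
Compare 25 vs 28: take 25 from left. Merged: [3, 4, 8, 10, 15, 20, 22, 25]
Compare 26 vs 28: take 26 from left. Merged: [3, 4, 8, 10, 15, 20, 22, 25, 26]
Append remaining from right: [28, 29]. Merged: [3, 4, 8, 10, 15, 20, 22, 25, 26, 28, 29]

Final merged array: [3, 4, 8, 10, 15, 20, 22, 25, 26, 28, 29]
Total comparisons: 9

The merged array is [3, 4, 8, 10, 15, 20, 22, 25, 26, 28, 29], requiring 9 comparisons. The merge step runs in O(n) time where n is the total number of elements.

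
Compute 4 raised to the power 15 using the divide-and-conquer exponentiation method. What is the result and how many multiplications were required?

Computing 4^15 by squaring (build up from 4^1; each line after the first costs one multiplication):

4^1 = 4
4^2 = (4^1)^2 = 4^2 = 16
4^3 = 4 * 4^2 = 4 * 16 = 64
4^6 = (4^3)^2 = 64^2 = 4096
4^7 = 4 * 4^6 = 4 * 4096 = 16384
4^14 = (4^7)^2 = 16384^2 = 268435456
4^15 = 4 * 4^14 = 4 * 268435456 = 1073741824

Result: 1073741824
Multiplications needed: 6 (6 lines after 4^1)

4^15 = 1073741824. Using exponentiation by squaring, this requires 6 multiplications. The key idea: if the exponent is even, square the half-power; if odd, multiply by the base once.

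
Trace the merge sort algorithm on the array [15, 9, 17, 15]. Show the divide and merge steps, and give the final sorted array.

Merge sort trace:

Split: [15, 9, 17, 15] -> [15, 9] and [17, 15]
  Split: [15, 9] -> [15] and [9]
  Merge: [15] + [9] -> [9, 15]
  Split: [17, 15] -> [17] and [15]
  Merge: [17] + [15] -> [15, 17]
Merge: [9, 15] + [15, 17] -> [9, 15, 15, 17]

Final sorted array: [9, 15, 15, 17]

The merge sort proceeds by recursively splitting the array and merging sorted halves.
After all merges, the sorted array is [9, 15, 15, 17].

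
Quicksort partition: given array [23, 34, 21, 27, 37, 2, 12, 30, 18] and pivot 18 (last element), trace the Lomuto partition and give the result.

Lomuto partition with pivot = 18:

Initial array: [23, 34, 21, 27, 37, 2, 12, 30, 18]

arr[0]=23 > 18: no swap
arr[1]=34 > 18: no swap
arr[2]=21 > 18: no swap
arr[3]=27 > 18: no swap
arr[4]=37 > 18: no swap
arr[5]=2 <= 18: swap with position 0, array becomes [2, 34, 21, 27, 37, 23, 12, 30, 18]
arr[6]=12 <= 18: swap with position 1, array becomes [2, 12, 21, 27, 37, 23, 34, 30, 18]
arr[7]=30 > 18: no swap

Place pivot at position 2: [2, 12, 18, 27, 37, 23, 34, 30, 21]
Pivot position: 2

After partitioning with pivot 18, the array becomes [2, 12, 18, 27, 37, 23, 34, 30, 21]. The pivot is placed at index 2. All elements to the left of the pivot are <= 18, and all elements to the right are > 18.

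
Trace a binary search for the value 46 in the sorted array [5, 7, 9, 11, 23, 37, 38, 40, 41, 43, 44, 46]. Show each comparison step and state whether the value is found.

Binary search for 46 in [5, 7, 9, 11, 23, 37, 38, 40, 41, 43, 44, 46]:

lo=0, hi=11, mid=5, arr[mid]=37 -> 37 < 46, search right half
lo=6, hi=11, mid=8, arr[mid]=41 -> 41 < 46, search right half
lo=9, hi=11, mid=10, arr[mid]=44 -> 44 < 46, search right half
lo=11, hi=11, mid=11, arr[mid]=46 -> Found target at index 11!

Binary search finds 46 at index 11 after 4 comparisons. The search repeatedly halves the search space by comparing with the middle element.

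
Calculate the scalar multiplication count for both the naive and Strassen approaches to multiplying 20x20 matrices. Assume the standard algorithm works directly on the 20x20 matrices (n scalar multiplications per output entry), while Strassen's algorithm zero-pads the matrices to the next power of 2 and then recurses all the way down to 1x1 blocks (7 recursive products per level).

Matrix multiplication for 20x20 matrices:

Strassen's algorithm requires power-of-2 dimensions. Pad 20x20 to 32x32 (next power of 2).

Standard algorithm: 20^3 = 8000 multiplications
Strassen's algorithm: 7^(log2(32)) = 7^5 = 16807 multiplications
Difference: 8000 - 16807 = -8807 (Strassen uses MORE here due to padding overhead — for small or just-over-power-of-2 n, padding can outweigh the per-level savings)

Standard: 8000 multiplications (20^3). Strassen: 16807 multiplications (7^5, after padding to 32x32). Strassen reduces 8 recursive multiplications to 7 at each level.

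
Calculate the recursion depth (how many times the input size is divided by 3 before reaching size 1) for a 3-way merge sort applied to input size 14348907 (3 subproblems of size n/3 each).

For divide and conquer with division factor 3:

Problem sizes at each level:
Level 0: 14348907
Level 1: 4782969
Level 2: 1594323
Level 3: 531441
Level 4: 177147
Level 5: 59049
Level 6: 19683
Level 7: 6561
Level 8: 2187
Level 9: 729
Level 10: 243
Level 11: 81
Level 12: 27
Level 13: 9
Level 14: 3
Level 15: 1

The root is level 0 and the size-1 base case is level 15 (the tree spans levels 0 through 15, i.e. 16 levels counting the root), so the depth is the number of divisions: log_3(14348907) = 15

The recursion tree depth is log_3(14348907) = 15. At each level, the problem size is divided by 3, so it takes 15 divisions to reduce to a base case of size 1. The algorithm makes 3 recursive calls at each level.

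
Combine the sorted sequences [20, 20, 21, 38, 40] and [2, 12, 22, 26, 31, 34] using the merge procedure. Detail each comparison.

Merging process:

Compare 20 vs 2: take 2 from right. Merged: [2]
Compare 20 vs 12: take 12 from right. Merged: [2, 12]
Compare 20 vs 22: take 20 from left. Merged: [2, 12, 20]
Compare 20 vs 22: take 20 from left. Merged: [2, 12, 20, 20]
Compare 21 vs 22: take 21 from left. Merged: [2, 12, 20, 20, 21]
Compare 38 vs 22: take 22 from right. Merged: [2, 12, 20, 20, 21, 22]
Compare 38 vs 26: take 26 from right. Merged: [2, 12, 20, 20, 21, 22, 26]
Compare 38 vs 31: take 31 from right. Merged: [2, 12, 20, 20, 21, 22, 26, 31]
Compare 38 vs 34: take 34 from right. Merged: [2, 12, 20, 20, 21, 22, 26, 31, 34]
Append remaining from left: [38, 40]. Merged: [2, 12, 20, 20, 21, 22, 26, 31, 34, 38, 40]

Final merged array: [2, 12, 20, 20, 21, 22, 26, 31, 34, 38, 40]
Total comparisons: 9

The merged array is [2, 12, 20, 20, 21, 22, 26, 31, 34, 38, 40], requiring 9 comparisons. The merge step runs in O(n) time where n is the total number of elements.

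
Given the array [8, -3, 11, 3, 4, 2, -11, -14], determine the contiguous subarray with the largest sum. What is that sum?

Using Kadane's algorithm on [8, -3, 11, 3, 4, 2, -11, -14]:

Scanning through the array:
Position 1 (value -3): max_ending_here = 5, max_so_far = 8
Position 2 (value 11): max_ending_here = 16, max_so_far = 16
Position 3 (value 3): max_ending_here = 19, max_so_far = 19
Position 4 (value 4): max_ending_here = 23, max_so_far = 23
Position 5 (value 2): max_ending_here = 25, max_so_far = 25
Position 6 (value -11): max_ending_here = 14, max_so_far = 25
Position 7 (value -14): max_ending_here = 0, max_so_far = 25

Maximum subarray: [8, -3, 11, 3, 4, 2]
Maximum sum: 25

The maximum subarray is [8, -3, 11, 3, 4, 2] with sum 25. This subarray runs from index 0 to index 5.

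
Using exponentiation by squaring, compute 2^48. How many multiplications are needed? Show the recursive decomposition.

Computing 2^48 by squaring (build up from 2^1; each line after the first costs one multiplication):

2^1 = 2
2^2 = (2^1)^2 = 2^2 = 4
2^3 = 2 * 2^2 = 2 * 4 = 8
2^6 = (2^3)^2 = 8^2 = 64
2^12 = (2^6)^2 = 64^2 = 4096
2^24 = (2^12)^2 = 4096^2 = 16777216
2^48 = (2^24)^2 = 16777216^2 = 281474976710656

Result: 281474976710656
Multiplications needed: 6 (6 lines after 2^1)

2^48 = 281474976710656. Using exponentiation by squaring, this requires 6 multiplications. The key idea: if the exponent is even, square the half-power; if odd, multiply by the base once.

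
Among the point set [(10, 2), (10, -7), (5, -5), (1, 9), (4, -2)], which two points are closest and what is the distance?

Computing all pairwise distances among 5 points:

d((10, 2), (10, -7)) = 9.0
d((10, 2), (5, -5)) = 8.6023
d((10, 2), (1, 9)) = 11.4018
d((10, 2), (4, -2)) = 7.2111
d((10, -7), (5, -5)) = 5.3852
d((10, -7), (1, 9)) = 18.3576
d((10, -7), (4, -2)) = 7.8102
d((5, -5), (1, 9)) = 14.5602
d((5, -5), (4, -2)) = 3.1623 <-- minimum
d((1, 9), (4, -2)) = 11.4018

Closest pair: (5, -5) and (4, -2) with distance 3.1623

The closest pair is (5, -5) and (4, -2) with Euclidean distance 3.1623. For 5 points, brute-force pairwise comparison is shown above. For large n, the divide-and-conquer algorithm (sort by x, recurse on halves, check the dividing strip) achieves O(n log n).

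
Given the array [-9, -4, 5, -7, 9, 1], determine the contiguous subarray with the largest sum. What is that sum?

Using Kadane's algorithm on [-9, -4, 5, -7, 9, 1]:

Scanning through the array:
Position 1 (value -4): max_ending_here = -4, max_so_far = -4
Position 2 (value 5): max_ending_here = 5, max_so_far = 5
Position 3 (value -7): max_ending_here = -2, max_so_far = 5
Position 4 (value 9): max_ending_here = 9, max_so_far = 9
Position 5 (value 1): max_ending_here = 10, max_so_far = 10

Maximum subarray: [9, 1]
Maximum sum: 10

The maximum subarray is [9, 1] with sum 10. This subarray runs from index 4 to index 5.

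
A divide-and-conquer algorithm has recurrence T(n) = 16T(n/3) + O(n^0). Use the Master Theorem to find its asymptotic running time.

Master Theorem for T(n) = 16T(n/3) + O(n^0):

a = 16, b = 3, c = 0
log_b(a) = log_3(16) = 2.5237

Case 1: c = 0 < log_3(16) = 2.5237
T(n) = O(n^(log_3 16))

For T(n) = 16T(n/3) + O(n^0): log_3(16) = 2.5237. This is Case 1 of the Master Theorem (c < log_b(a), work dominated by leaves), giving O(n^(log_3 16)).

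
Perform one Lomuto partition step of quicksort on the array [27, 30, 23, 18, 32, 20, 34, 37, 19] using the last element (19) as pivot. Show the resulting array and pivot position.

Lomuto partition with pivot = 19:

Initial array: [27, 30, 23, 18, 32, 20, 34, 37, 19]

arr[0]=27 > 19: no swap
arr[1]=30 > 19: no swap
arr[2]=23 > 19: no swap
arr[3]=18 <= 19: swap with position 0, array becomes [18, 30, 23, 27, 32, 20, 34, 37, 19]
arr[4]=32 > 19: no swap
arr[5]=20 > 19: no swap
arr[6]=34 > 19: no swap
arr[7]=37 > 19: no swap

Place pivot at position 1: [18, 19, 23, 27, 32, 20, 34, 37, 30]
Pivot position: 1

After partitioning with pivot 19, the array becomes [18, 19, 23, 27, 32, 20, 34, 37, 30]. The pivot is placed at index 1. All elements to the left of the pivot are <= 19, and all elements to the right are > 19.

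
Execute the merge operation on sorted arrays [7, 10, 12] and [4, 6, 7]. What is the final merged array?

Merging process:

Compare 7 vs 4: take 4 from right. Merged: [4]
Compare 7 vs 6: take 6 from right. Merged: [4, 6]
Compare 7 vs 7: take 7 from left. Merged: [4, 6, 7]
Compare 10 vs 7: take 7 from right. Merged: [4, 6, 7, 7]
Append remaining from left: [10, 12]. Merged: [4, 6, 7, 7, 10, 12]

Final merged array: [4, 6, 7, 7, 10, 12]
Total comparisons: 4

The merged array is [4, 6, 7, 7, 10, 12], requiring 4 comparisons. The merge step runs in O(n) time where n is the total number of elements.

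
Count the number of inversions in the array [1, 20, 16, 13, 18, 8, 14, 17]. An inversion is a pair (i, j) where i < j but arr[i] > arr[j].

Finding inversions in [1, 20, 16, 13, 18, 8, 14, 17]:

(1, 2): arr[1]=20 > arr[2]=16
(1, 3): arr[1]=20 > arr[3]=13
(1, 4): arr[1]=20 > arr[4]=18
(1, 5): arr[1]=20 > arr[5]=8
(1, 6): arr[1]=20 > arr[6]=14
(1, 7): arr[1]=20 > arr[7]=17
(2, 3): arr[2]=16 > arr[3]=13
(2, 5): arr[2]=16 > arr[5]=8
(2, 6): arr[2]=16 > arr[6]=14
(3, 5): arr[3]=13 > arr[5]=8
(4, 5): arr[4]=18 > arr[5]=8
(4, 6): arr[4]=18 > arr[6]=14
(4, 7): arr[4]=18 > arr[7]=17

Total inversions: 13

The array has 13 inversion(s): (1,2), (1,3), (1,4), (1,5), (1,6), (1,7), (2,3), (2,5), (2,6), (3,5), (4,5), (4,6), (4,7). Each pair (i,j) satisfies i < j and arr[i] > arr[j].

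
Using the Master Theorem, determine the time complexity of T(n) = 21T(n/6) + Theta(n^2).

Master Theorem for T(n) = 21T(n/6) + O(n^2):

a = 21, b = 6, c = 2
log_b(a) = log_6(21) = 1.6992

Case 3: c = 2 > log_6(21) = 1.6992
T(n) = O(n^2) = O(n^2)

For T(n) = 21T(n/6) + O(n^2): log_6(21) = 1.6992. This is Case 3 of the Master Theorem (c > log_b(a), work dominated by root), giving O(n^2).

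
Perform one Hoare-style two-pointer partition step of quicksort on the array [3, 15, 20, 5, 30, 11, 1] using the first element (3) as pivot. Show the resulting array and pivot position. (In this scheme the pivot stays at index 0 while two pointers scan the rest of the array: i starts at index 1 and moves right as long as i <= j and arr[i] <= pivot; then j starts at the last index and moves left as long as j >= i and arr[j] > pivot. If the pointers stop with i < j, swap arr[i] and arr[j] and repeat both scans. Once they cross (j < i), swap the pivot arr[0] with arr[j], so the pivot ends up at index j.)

Hoare-style two-pointer partition with pivot = 3:

Initial array: [3, 15, 20, 5, 30, 11, 1]

Pointers start at i = 1, j = 6.
i stops at index 1 (arr[1]=15 > 3), j stops at index 6 (arr[6]=1 <= 3): swap arr[1] and arr[6], array becomes [3, 1, 20, 5, 30, 11, 15]
i ends at 2, j ends at 1: the pointers have crossed (j < i), so scanning stops.

Swap pivot arr[0] with arr[1] to place pivot at position 1: [1, 3, 20, 5, 30, 11, 15]
Pivot position: 1

After partitioning with pivot 3, the array becomes [1, 3, 20, 5, 30, 11, 15]. The pivot is placed at index 1. All elements to the left of the pivot are <= 3, and all elements to the right are > 3.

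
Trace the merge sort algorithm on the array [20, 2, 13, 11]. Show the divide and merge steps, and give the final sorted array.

Merge sort trace:

Split: [20, 2, 13, 11] -> [20, 2] and [13, 11]
  Split: [20, 2] -> [20] and [2]
  Merge: [20] + [2] -> [2, 20]
  Split: [13, 11] -> [13] and [11]
  Merge: [13] + [11] -> [11, 13]
Merge: [2, 20] + [11, 13] -> [2, 11, 13, 20]

Final sorted array: [2, 11, 13, 20]

The merge sort proceeds by recursively splitting the array and merging sorted halves.
After all merges, the sorted array is [2, 11, 13, 20].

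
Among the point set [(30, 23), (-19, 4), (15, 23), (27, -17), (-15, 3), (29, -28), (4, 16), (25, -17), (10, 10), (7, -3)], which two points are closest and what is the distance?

Computing all pairwise distances among 10 points:

d((30, 23), (-19, 4)) = 52.5547
d((30, 23), (15, 23)) = 15.0
d((30, 23), (27, -17)) = 40.1123
d((30, 23), (-15, 3)) = 49.2443
d((30, 23), (29, -28)) = 51.0098
d((30, 23), (4, 16)) = 26.9258
d((30, 23), (25, -17)) = 40.3113
d((30, 23), (10, 10)) = 23.8537
d((30, 23), (7, -3)) = 34.7131
d((-19, 4), (15, 23)) = 38.9487
d((-19, 4), (27, -17)) = 50.5668
d((-19, 4), (-15, 3)) = 4.1231
d((-19, 4), (29, -28)) = 57.6888
d((-19, 4), (4, 16)) = 25.9422
d((-19, 4), (25, -17)) = 48.7545
d((-19, 4), (10, 10)) = 29.6142
d((-19, 4), (7, -3)) = 26.9258
d((15, 23), (27, -17)) = 41.7612
d((15, 23), (-15, 3)) = 36.0555
d((15, 23), (29, -28)) = 52.8867
d((15, 23), (4, 16)) = 13.0384
d((15, 23), (25, -17)) = 41.2311
d((15, 23), (10, 10)) = 13.9284
d((15, 23), (7, -3)) = 27.2029
d((27, -17), (-15, 3)) = 46.5188
d((27, -17), (29, -28)) = 11.1803
d((27, -17), (4, 16)) = 40.2244
d((27, -17), (25, -17)) = 2.0 <-- minimum
d((27, -17), (10, 10)) = 31.9061
d((27, -17), (7, -3)) = 24.4131
d((-15, 3), (29, -28)) = 53.8238
d((-15, 3), (4, 16)) = 23.0217
d((-15, 3), (25, -17)) = 44.7214
d((-15, 3), (10, 10)) = 25.9615
d((-15, 3), (7, -3)) = 22.8035
d((29, -28), (4, 16)) = 50.6063
d((29, -28), (25, -17)) = 11.7047
d((29, -28), (10, 10)) = 42.4853
d((29, -28), (7, -3)) = 33.3017
d((4, 16), (25, -17)) = 39.1152
d((4, 16), (10, 10)) = 8.4853
d((4, 16), (7, -3)) = 19.2354
d((25, -17), (10, 10)) = 30.8869
d((25, -17), (7, -3)) = 22.8035
d((10, 10), (7, -3)) = 13.3417

Closest pair: (27, -17) and (25, -17) with distance 2.0

The closest pair is (27, -17) and (25, -17) with Euclidean distance 2.0. For 10 points, brute-force pairwise comparison is shown above. For large n, the divide-and-conquer algorithm (sort by x, recurse on halves, check the dividing strip) achieves O(n log n).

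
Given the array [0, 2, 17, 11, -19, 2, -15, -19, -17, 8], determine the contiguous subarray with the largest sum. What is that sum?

Using Kadane's algorithm on [0, 2, 17, 11, -19, 2, -15, -19, -17, 8]:

Scanning through the array:
Position 1 (value 2): max_ending_here = 2, max_so_far = 2
Position 2 (value 17): max_ending_here = 19, max_so_far = 19
Position 3 (value 11): max_ending_here = 30, max_so_far = 30
Position 4 (value -19): max_ending_here = 11, max_so_far = 30
Position 5 (value 2): max_ending_here = 13, max_so_far = 30
Position 6 (value -15): max_ending_here = -2, max_so_far = 30
Position 7 (value -19): max_ending_here = -19, max_so_far = 30
Position 8 (value -17): max_ending_here = -17, max_so_far = 30
Position 9 (value 8): max_ending_here = 8, max_so_far = 30

Maximum subarray: [0, 2, 17, 11]
Maximum sum: 30

The maximum subarray is [0, 2, 17, 11] with sum 30. This subarray runs from index 0 to index 3.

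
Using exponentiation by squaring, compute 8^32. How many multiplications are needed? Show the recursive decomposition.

Computing 8^32 by squaring (build up from 8^1; each line after the first costs one multiplication):

8^1 = 8
8^2 = (8^1)^2 = 8^2 = 64
8^4 = (8^2)^2 = 64^2 = 4096
8^8 = (8^4)^2 = 4096^2 = 16777216
8^16 = (8^8)^2 = 16777216^2 = 281474976710656
8^32 = (8^16)^2 = 281474976710656^2 = 79228162514264337593543950336

Result: 79228162514264337593543950336
Multiplications needed: 5 (5 lines after 8^1)

8^32 = 79228162514264337593543950336. Using exponentiation by squaring, this requires 5 multiplications. The key idea: if the exponent is even, square the half-power; if odd, multiply by the base once.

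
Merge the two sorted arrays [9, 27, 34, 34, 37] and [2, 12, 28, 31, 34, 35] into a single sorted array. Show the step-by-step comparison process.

Merging process:

Compare 9 vs 2: take 2 from right. Merged: [2]
Compare 9 vs 12: take 9 from left. Merged: [2, 9]
Compare 27 vs 12: take 12 from right. Merged: [2, 9, 12]
Compare 27 vs 28: take 27 from left. Merged: [2, 9, 12, 27]
Compare 34 vs 28: take 28 from right. Merged: [2, 9, 12, 27, 28]
Compare 34 vs 31: take 31 from right. Merged: [2, 9, 12, 27, 28, 31]
Compare 34 vs 34: take 34 from left. Merged: [2, 9, 12, 27, 28, 31, 34]
Compare 34 vs 34: take 34 from left. Merged: [2, 9, 12, 27, 28, 31, 34, 34]
Compare 37 vs 34: take 34 from right. Merged: [2, 9, 12, 27, 28, 31, 34, 34, 34]
Compare 37 vs 35: take 35 from right. Merged: [2, 9, 12, 27, 28, 31, 34, 34, 34, 35]
Append remaining from left: [37]. Merged: [2, 9, 12, 27, 28, 31, 34, 34, 34, 35, 37]

Final merged array: [2, 9, 12, 27, 28, 31, 34, 34, 34, 35, 37]
Total comparisons: 10

The merged array is [2, 9, 12, 27, 28, 31, 34, 34, 34, 35, 37], requiring 10 comparisons. The merge step runs in O(n) time where n is the total number of elements.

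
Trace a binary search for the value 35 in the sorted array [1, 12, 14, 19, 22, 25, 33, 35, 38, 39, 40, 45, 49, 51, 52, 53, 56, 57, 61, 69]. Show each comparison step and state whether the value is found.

Binary search for 35 in [1, 12, 14, 19, 22, 25, 33, 35, 38, 39, 40, 45, 49, 51, 52, 53, 56, 57, 61, 69]:

lo=0, hi=19, mid=9, arr[mid]=39 -> 39 > 35, search left half
lo=0, hi=8, mid=4, arr[mid]=22 -> 22 < 35, search right half
lo=5, hi=8, mid=6, arr[mid]=33 -> 33 < 35, search right half
lo=7, hi=8, mid=7, arr[mid]=35 -> Found target at index 7!

Binary search finds 35 at index 7 after 4 comparisons. The search repeatedly halves the search space by comparing with the middle element.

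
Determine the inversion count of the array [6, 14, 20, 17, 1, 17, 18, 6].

Finding inversions in [6, 14, 20, 17, 1, 17, 18, 6]:

(0, 4): arr[0]=6 > arr[4]=1
(1, 4): arr[1]=14 > arr[4]=1
(1, 7): arr[1]=14 > arr[7]=6
(2, 3): arr[2]=20 > arr[3]=17
(2, 4): arr[2]=20 > arr[4]=1
(2, 5): arr[2]=20 > arr[5]=17
(2, 6): arr[2]=20 > arr[6]=18
(2, 7): arr[2]=20 > arr[7]=6
(3, 4): arr[3]=17 > arr[4]=1
(3, 7): arr[3]=17 > arr[7]=6
(5, 7): arr[5]=17 > arr[7]=6
(6, 7): arr[6]=18 > arr[7]=6

Total inversions: 12

The array has 12 inversion(s): (0,4), (1,4), (1,7), (2,3), (2,4), (2,5), (2,6), (2,7), (3,4), (3,7), (5,7), (6,7). Each pair (i,j) satisfies i < j and arr[i] > arr[j].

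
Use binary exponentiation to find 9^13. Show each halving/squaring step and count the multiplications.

Computing 9^13 by squaring (build up from 9^1; each line after the first costs one multiplication):

9^1 = 9
9^2 = (9^1)^2 = 9^2 = 81
9^3 = 9 * 9^2 = 9 * 81 = 729
9^6 = (9^3)^2 = 729^2 = 531441
9^12 = (9^6)^2 = 531441^2 = 282429536481
9^13 = 9 * 9^12 = 9 * 282429536481 = 2541865828329

Result: 2541865828329
Multiplications needed: 5 (5 lines after 9^1)

9^13 = 2541865828329. Using exponentiation by squaring, this requires 5 multiplications. The key idea: if the exponent is even, square the half-power; if odd, multiply by the base once.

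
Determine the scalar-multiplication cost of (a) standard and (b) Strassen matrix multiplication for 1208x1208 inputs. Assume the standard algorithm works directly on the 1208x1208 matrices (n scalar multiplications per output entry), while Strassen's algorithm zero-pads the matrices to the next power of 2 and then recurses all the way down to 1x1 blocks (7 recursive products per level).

Matrix multiplication for 1208x1208 matrices:

Strassen's algorithm requires power-of-2 dimensions. Pad 1208x1208 to 2048x2048 (next power of 2).

Standard algorithm: 1208^3 = 1762790912 multiplications
Strassen's algorithm: 7^(log2(2048)) = 7^11 = 1977326743 multiplications
Difference: 1762790912 - 1977326743 = -214535831 (Strassen uses MORE here due to padding overhead — for small or just-over-power-of-2 n, padding can outweigh the per-level savings)

Standard: 1762790912 multiplications (1208^3). Strassen: 1977326743 multiplications (7^11, after padding to 2048x2048). Strassen reduces 8 recursive multiplications to 7 at each level.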